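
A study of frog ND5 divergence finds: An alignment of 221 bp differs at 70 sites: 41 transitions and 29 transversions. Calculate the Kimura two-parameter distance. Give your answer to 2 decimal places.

P = 41/221 ≈ 0.18552 and Q = 29/221 ≈ 0.131222.
Under the Kimura two-parameter model, d = −½ ln(1 − 2P − Q) − ¼ ln(1 − 2Q).
1 − 2P − Q = 0.497738, giving −½ ln(0.497738) = 0.348841.
1 − 2Q = 0.737556, giving −¼ ln(0.737556) = 0.076103.
d = 0.348841 + 0.076103 = 0.424944.

0.42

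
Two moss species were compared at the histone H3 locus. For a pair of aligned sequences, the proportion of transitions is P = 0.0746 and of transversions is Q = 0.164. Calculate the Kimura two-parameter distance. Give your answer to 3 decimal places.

0.287

Under the Kimura two-parameter model, d = −½ ln(1 − 2P − Q) − ¼ ln(1 − 2Q).
1 − 2P − Q = 0.6868, giving −½ ln(0.6868) = 0.187856.
1 − 2Q = 0.672, giving −¼ ln(0.672) = 0.099374.
d = 0.187856 + 0.099374 = 0.287230.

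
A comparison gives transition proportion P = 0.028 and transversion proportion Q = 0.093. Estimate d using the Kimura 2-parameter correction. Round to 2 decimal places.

Under the Kimura two-parameter model, d = −½ ln(1 − 2P − Q) − ¼ ln(1 − 2Q).
1 − 2P − Q = 0.851, giving −½ ln(0.851) = 0.080672.
1 − 2Q = 0.814, giving −¼ ln(0.814) = 0.051449.
d = 0.080672 + 0.051449 = 0.132121.

0.13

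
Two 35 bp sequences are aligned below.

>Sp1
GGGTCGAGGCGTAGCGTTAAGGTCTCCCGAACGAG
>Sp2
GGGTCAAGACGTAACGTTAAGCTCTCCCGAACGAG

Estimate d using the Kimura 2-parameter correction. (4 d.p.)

Of 35 sites, 3 differences are transitions and 1 are transversions, so P = 3/35 ≈ 0.085714 and Q = 1/35 ≈ 0.028571.
Under the Kimura two-parameter model, d = −½ ln(1 − 2P − Q) − ¼ ln(1 − 2Q).
1 − 2P − Q = 0.800001, giving −½ ln(0.800001) = 0.111571.
1 − 2Q = 0.942858, giving −¼ ln(0.942858) = 0.014710.
d = 0.111571 + 0.014710 = 0.126281.

0.1263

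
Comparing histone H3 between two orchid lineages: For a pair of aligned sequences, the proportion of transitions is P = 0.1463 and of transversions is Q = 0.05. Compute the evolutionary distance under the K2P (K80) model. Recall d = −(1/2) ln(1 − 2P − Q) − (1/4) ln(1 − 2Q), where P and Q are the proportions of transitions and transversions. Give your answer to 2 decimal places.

Under the Kimura two-parameter model, d = −½ ln(1 − 2P − Q) − ¼ ln(1 − 2Q).
1 − 2P − Q = 0.6574, giving −½ ln(0.6574) = 0.209731.
1 − 2Q = 0.9, giving −¼ ln(0.9) = 0.026340.
d = 0.209731 + 0.026340 = 0.236071.

0.24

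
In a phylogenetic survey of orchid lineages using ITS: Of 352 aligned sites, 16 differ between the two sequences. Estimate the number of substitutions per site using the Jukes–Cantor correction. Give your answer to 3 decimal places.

p = 16/352 ≈ 0.045455.
d = −(3/4) ln(1 − 4p/3) = −0.75 ln(1 − 0.060607) = −0.75 ln(0.939393)
  = −0.75 × (-0.062521) = 0.046891 substitutions/site.

0.047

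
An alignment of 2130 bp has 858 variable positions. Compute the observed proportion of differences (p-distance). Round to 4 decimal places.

0.4028

p = 858/2130 = 0.402816… ≈ 0.4028 (to 4 d.p.).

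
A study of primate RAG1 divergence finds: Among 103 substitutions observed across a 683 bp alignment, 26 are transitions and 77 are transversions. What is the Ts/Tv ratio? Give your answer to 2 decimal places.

0.34

R = 26/77 = 0.337662… ≈ 0.34 (to 2 d.p.).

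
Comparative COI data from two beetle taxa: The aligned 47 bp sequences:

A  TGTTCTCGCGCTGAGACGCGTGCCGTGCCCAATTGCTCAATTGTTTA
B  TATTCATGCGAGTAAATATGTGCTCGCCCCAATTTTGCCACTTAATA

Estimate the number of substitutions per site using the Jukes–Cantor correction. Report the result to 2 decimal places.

The sequences differ at 22 of 47 sites, so p = 22/47 ≈ 0.468085.
d = −(3/4) ln(1 − 4p/3) = −0.75 ln(1 − 0.624113) = −0.75 ln(0.375887)
  = −0.75 × (-0.978467) = 0.733850 substitutions/site.

0.73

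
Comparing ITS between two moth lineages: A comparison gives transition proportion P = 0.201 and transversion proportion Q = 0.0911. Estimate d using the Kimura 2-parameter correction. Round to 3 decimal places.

0.390

Under the Kimura two-parameter model, d = −½ ln(1 − 2P − Q) − ¼ ln(1 − 2Q).
1 − 2P − Q = 0.5069, giving −½ ln(0.5069) = 0.339721.
1 − 2Q = 0.8178, giving −¼ ln(0.8178) = 0.050284.
d = 0.339721 + 0.050284 = 0.390005.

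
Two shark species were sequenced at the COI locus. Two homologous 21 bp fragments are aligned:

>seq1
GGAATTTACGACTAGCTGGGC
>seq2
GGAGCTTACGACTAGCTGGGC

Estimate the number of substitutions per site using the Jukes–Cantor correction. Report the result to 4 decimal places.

0.1019

The sequences differ at 2 of 21 sites (4, 5), so p = 2/21 ≈ 0.095238.
d = −(3/4) ln(1 − 4p/3) = −0.75 ln(1 − 0.126984) = −0.75 ln(0.873016)
  = −0.75 × (-0.135801) = 0.101851 substitutions/site.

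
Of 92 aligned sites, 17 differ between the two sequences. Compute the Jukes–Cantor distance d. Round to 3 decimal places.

p = 17/92 ≈ 0.184783.
d = −(3/4) ln(1 − 4p/3) = −0.75 ln(1 − 0.246377) = −0.75 ln(0.753623)
  = −0.75 × (-0.282863) = 0.212147 substitutions/site.

0.212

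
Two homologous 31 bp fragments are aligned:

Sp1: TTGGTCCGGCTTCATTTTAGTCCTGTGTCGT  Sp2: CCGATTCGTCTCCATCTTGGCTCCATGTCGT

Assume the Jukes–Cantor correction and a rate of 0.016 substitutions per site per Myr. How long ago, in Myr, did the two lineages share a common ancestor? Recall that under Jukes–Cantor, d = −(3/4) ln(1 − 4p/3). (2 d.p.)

17.01

The sequences differ at 12 of 31 sites, so p = 12/31 ≈ 0.387097.
d = −(3/4) ln(1 − 4p/3) = −0.75 ln(1 − 0.516129) = −0.75 ln(0.483871)
  = −0.75 × (-0.725937) = 0.544453 substitutions/site.
Under a molecular clock d = 2μt, so t = d/(2μ) = 0.544453 / (2 × 0.016) = 17.01 Myr.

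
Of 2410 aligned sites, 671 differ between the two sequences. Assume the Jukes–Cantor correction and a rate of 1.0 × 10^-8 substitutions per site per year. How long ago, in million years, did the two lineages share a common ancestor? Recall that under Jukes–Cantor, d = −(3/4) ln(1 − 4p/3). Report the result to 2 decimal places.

17.40

p = 671/2410 ≈ 0.278423.
d = −(3/4) ln(1 − 4p/3) = −0.75 ln(1 − 0.371231) = −0.75 ln(0.628769)
  = −0.75 × (-0.463991) = 0.347993 substitutions/site.
Under a molecular clock d = 2μt, so t = d/(2μ) = 0.347993 / (2 × 1.0 × 10^-8) = 17.40 million years.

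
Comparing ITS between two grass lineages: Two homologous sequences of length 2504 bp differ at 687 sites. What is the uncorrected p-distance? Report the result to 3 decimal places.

p = 687/2504 = 0.274361… ≈ 0.274 (to 3 d.p.).

0.274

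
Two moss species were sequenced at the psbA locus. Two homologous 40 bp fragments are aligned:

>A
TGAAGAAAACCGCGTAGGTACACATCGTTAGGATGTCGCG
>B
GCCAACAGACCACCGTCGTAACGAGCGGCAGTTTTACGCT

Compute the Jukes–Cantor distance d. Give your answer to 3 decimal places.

The sequences differ at 22 of 40 sites, so p = 22/40 = 0.55.
d = −(3/4) ln(1 − 4p/3) = −0.75 ln(1 − 0.733333) = −0.75 ln(0.266667)
  = −0.75 × (-1.321755) = 0.991316 substitutions/site.

0.991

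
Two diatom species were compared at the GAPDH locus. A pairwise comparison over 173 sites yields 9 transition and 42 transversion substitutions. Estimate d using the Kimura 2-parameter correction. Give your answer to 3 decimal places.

P = 9/173 ≈ 0.052023 and Q = 42/173 ≈ 0.242775.
Under the Kimura two-parameter model, d = −½ ln(1 − 2P − Q) − ¼ ln(1 − 2Q).
1 − 2P − Q = 0.653179, giving −½ ln(0.653179) = 0.212952.
1 − 2Q = 0.51445, giving −¼ ln(0.51445) = 0.166164.
d = 0.212952 + 0.166164 = 0.379116.

0.379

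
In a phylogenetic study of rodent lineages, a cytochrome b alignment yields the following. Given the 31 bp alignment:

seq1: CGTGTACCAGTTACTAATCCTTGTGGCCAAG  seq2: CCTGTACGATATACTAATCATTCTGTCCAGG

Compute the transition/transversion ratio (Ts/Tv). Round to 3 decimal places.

Transitions are A↔G and C↔T; transversions are all other mismatches.
Transitions: 1. Transversions: 7.
R = 1/7 = 0.142857… ≈ 0.143 (to 3 d.p.).

0.143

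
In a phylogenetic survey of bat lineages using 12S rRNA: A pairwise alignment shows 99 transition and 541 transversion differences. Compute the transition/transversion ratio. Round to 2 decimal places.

R = 99/541 = 0.182994… ≈ 0.18 (to 2 d.p.).

0.18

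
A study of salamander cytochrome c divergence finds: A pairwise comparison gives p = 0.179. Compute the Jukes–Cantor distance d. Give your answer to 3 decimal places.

0.205

d = −(3/4) ln(1 − 4p/3) = −0.75 ln(1 − 0.238667) = −0.75 ln(0.761333)
  = −0.75 × (-0.272684) = 0.204513 substitutions/site.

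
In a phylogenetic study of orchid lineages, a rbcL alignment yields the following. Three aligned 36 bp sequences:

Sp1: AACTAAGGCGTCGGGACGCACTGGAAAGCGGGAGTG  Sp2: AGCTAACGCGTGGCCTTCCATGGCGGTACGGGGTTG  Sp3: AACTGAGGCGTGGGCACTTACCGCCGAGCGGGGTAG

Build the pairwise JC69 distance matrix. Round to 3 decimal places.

d(Sp1,Sp2) = 0.745, d(Sp1,Sp3) = 0.441, d(Sp2,Sp3) = 0.548

Sp1–Sp2: 17/36 sites differ → p ≈ 0.472222, d = −0.75 ln(1 − 0.629629) = 0.744938 ≈ 0.745.
Sp1–Sp3: 12/36 sites differ → p ≈ 0.333333, d = −0.75 ln(1 − 0.444444) = 0.440839 ≈ 0.441.
Sp2–Sp3: 14/36 sites differ → p ≈ 0.388889, d = −0.75 ln(1 − 0.518519) = 0.548166 ≈ 0.548.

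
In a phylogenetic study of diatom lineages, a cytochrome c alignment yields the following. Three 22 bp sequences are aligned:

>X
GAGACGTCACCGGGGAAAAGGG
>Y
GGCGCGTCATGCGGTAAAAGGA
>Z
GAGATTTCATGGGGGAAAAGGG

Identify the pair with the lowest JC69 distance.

X–Y: 8/22 differ, p = 0.364, d = 0.497.
X–Z: 4/22 differ, p = 0.182, d = 0.208.
Y–Z: 8/22 differ, p = 0.364, d = 0.497.
The smallest distance is between X and Z.

X and Z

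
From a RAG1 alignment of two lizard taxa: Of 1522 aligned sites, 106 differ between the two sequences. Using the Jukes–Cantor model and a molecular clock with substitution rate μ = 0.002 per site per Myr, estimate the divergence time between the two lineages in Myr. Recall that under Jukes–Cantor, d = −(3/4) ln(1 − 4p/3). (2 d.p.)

p = 106/1522 ≈ 0.069645.
d = −(3/4) ln(1 − 4p/3) = −0.75 ln(1 − 0.09286) = −0.75 ln(0.90714)
  = −0.75 × (-0.097458) = 0.073094 substitutions/site.
Under a molecular clock d = 2μt, so t = d/(2μ) = 0.073094 / (2 × 0.002) = 18.27 Myr.

18.27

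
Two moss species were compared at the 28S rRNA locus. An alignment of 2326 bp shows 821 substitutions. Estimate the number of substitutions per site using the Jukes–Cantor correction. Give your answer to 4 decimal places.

0.4770

p = 821/2326 ≈ 0.352966.
d = −(3/4) ln(1 − 4p/3) = −0.75 ln(1 − 0.470621) = −0.75 ln(0.529379)
  = −0.75 × (-0.636051) = 0.477038 substitutions/site.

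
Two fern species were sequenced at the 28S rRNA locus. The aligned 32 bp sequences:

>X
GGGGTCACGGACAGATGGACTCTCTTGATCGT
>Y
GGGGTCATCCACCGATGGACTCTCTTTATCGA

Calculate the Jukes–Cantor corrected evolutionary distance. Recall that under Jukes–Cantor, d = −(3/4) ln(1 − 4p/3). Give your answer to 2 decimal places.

0.22

The sequences differ at 6 of 32 sites (8, 9, 10, 13, 27, 32), so p = 6/32 = 0.1875.
d = −(3/4) ln(1 − 4p/3) = −0.75 ln(1 − 0.25) = −0.75 ln(0.75)
  = −0.75 × (-0.287682) = 0.215762 substitutions/site.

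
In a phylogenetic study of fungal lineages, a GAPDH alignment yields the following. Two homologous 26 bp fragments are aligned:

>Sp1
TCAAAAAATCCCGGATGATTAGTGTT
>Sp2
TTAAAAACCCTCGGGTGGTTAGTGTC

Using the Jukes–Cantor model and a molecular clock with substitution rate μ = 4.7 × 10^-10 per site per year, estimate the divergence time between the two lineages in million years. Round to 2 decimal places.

The sequences differ at 7 of 26 sites (2, 8, 9, 11, 15, 18, 26), so p = 7/26 ≈ 0.269231.
d = −(3/4) ln(1 − 4p/3) = −0.75 ln(1 − 0.358975) = −0.75 ln(0.641025)
  = −0.75 × (-0.444687) = 0.333515 substitutions/site.
Under a molecular clock d = 2μt, so t = d/(2μ) = 0.333515 / (2 × 4.7 × 10^-10) = 354.80 million years.

354.80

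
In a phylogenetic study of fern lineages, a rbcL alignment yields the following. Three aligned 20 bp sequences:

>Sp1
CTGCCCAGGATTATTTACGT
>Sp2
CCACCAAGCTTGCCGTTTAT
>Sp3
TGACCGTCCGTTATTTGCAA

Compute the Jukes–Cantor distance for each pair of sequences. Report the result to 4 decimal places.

Sp1–Sp2: 12/20 sites differ → p = 0.6, d = −0.75 ln(1 − 0.8) = 1.207078 ≈ 1.2071.
Sp1–Sp3: 11/20 sites differ → p = 0.55, d = −0.75 ln(1 − 0.733333) = 0.991316 ≈ 0.9913.
Sp2–Sp3: 13/20 sites differ → p = 0.65, d = −0.75 ln(1 − 0.866667) = 1.511179 ≈ 1.5112.

d(Sp1,Sp2) = 1.2071, d(Sp1,Sp3) = 0.9913, d(Sp2,Sp3) = 1.5112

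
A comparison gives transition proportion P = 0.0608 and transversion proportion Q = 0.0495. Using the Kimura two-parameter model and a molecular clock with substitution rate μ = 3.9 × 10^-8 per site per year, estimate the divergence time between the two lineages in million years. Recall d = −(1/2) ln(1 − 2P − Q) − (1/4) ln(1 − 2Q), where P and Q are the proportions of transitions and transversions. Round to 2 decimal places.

Under the Kimura two-parameter model, d = −½ ln(1 − 2P − Q) − ¼ ln(1 − 2Q).
1 − 2P − Q = 0.8289, giving −½ ln(0.8289) = 0.093828.
1 − 2Q = 0.901, giving −¼ ln(0.901) = 0.026063.
d = 0.093828 + 0.026063 = 0.119891.
Under a molecular clock d = 2μt, so t = d/(2μ) = 0.119891 / (2 × 3.9 × 10^-8) = 1.54 million years.

1.54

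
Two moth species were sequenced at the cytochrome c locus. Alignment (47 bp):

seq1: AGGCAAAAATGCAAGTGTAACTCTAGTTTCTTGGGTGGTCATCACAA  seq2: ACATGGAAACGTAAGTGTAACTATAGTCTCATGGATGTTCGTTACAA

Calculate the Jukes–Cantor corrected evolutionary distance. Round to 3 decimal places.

The sequences differ at 14 of 47 sites, so p = 14/47 ≈ 0.297872.
d = −(3/4) ln(1 − 4p/3) = −0.75 ln(1 − 0.397163) = −0.75 ln(0.602837)
  = −0.75 × (-0.506108) = 0.379581 substitutions/site.

0.380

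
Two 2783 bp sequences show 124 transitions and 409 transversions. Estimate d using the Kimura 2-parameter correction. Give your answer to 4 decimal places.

P = 124/2783 ≈ 0.044556 and Q = 409/2783 ≈ 0.146964.
Under the Kimura two-parameter model, d = −½ ln(1 − 2P − Q) − ¼ ln(1 − 2Q).
1 − 2P − Q = 0.763924, giving −½ ln(0.763924) = 0.134643.
1 − 2Q = 0.706072, giving −¼ ln(0.706072) = 0.087010.
d = 0.134643 + 0.087010 = 0.221653.

0.2217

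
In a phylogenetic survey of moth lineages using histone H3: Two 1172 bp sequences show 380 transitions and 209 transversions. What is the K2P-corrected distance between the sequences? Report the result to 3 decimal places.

P = 380/1172 ≈ 0.324232 and Q = 209/1172 ≈ 0.178328.
Under the Kimura two-parameter model, d = −½ ln(1 − 2P − Q) − ¼ ln(1 − 2Q).
1 − 2P − Q = 0.173208, giving −½ ln(0.173208) = 0.876631.
1 − 2Q = 0.643344, giving −¼ ln(0.643344) = 0.110269.
d = 0.876631 + 0.110269 = 0.986900.

0.987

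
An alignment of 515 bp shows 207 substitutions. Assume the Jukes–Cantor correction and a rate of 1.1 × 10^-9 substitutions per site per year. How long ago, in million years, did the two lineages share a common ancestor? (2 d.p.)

p = 207/515 ≈ 0.401942.
d = −(3/4) ln(1 − 4p/3) = −0.75 ln(1 − 0.535923) = −0.75 ln(0.464077)
  = −0.75 × (-0.767705) = 0.575779 substitutions/site.
Under a molecular clock d = 2μt, so t = d/(2μ) = 0.575779 / (2 × 1.1 × 10^-9) = 261.72 million years.

261.72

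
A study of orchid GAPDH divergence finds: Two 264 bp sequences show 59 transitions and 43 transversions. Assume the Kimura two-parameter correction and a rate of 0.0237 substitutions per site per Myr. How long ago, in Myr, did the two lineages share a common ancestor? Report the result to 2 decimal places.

12.01

P = 59/264 ≈ 0.223485 and Q = 43/264 ≈ 0.162879.
Under the Kimura two-parameter model, d = −½ ln(1 − 2P − Q) − ¼ ln(1 − 2Q).
1 − 2P − Q = 0.390151, giving −½ ln(0.390151) = 0.470611.
1 − 2Q = 0.674242, giving −¼ ln(0.674242) = 0.098542.
d = 0.470611 + 0.098542 = 0.569153.
Under a molecular clock d = 2μt, so t = d/(2μ) = 0.569153 / (2 × 0.0237) = 12.01 Myr.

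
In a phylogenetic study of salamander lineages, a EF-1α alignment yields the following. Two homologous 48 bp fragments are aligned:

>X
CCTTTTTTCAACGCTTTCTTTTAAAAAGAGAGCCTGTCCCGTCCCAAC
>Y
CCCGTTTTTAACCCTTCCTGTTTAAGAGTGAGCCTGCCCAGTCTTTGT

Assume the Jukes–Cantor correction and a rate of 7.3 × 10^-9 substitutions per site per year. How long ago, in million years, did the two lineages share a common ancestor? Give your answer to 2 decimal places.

The sequences differ at 16 of 48 sites, so p = 16/48 ≈ 0.333333.
d = −(3/4) ln(1 − 4p/3) = −0.75 ln(1 − 0.444444) = −0.75 ln(0.555556)
  = −0.75 × (-0.587786) = 0.440840 substitutions/site.
Under a molecular clock d = 2μt, so t = d/(2μ) = 0.440840 / (2 × 7.3 × 10^-9) = 30.19 million years.

30.19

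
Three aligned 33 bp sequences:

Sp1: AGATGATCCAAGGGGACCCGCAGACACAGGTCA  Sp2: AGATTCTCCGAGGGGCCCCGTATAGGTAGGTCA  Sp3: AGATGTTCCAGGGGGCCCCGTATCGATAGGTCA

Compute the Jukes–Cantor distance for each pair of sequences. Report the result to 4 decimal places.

Sp1–Sp2: 9/33 sites differ → p ≈ 0.272727, d = −0.75 ln(1 − 0.363636) = 0.338988 ≈ 0.3390.
Sp1–Sp3: 8/33 sites differ → p ≈ 0.242424, d = −0.75 ln(1 − 0.323232) = 0.292820 ≈ 0.2928.
Sp2–Sp3: 6/33 sites differ → p ≈ 0.181818, d = −0.75 ln(1 − 0.242424) = 0.208224 ≈ 0.2082.

d(Sp1,Sp2) = 0.3390, d(Sp1,Sp3) = 0.2928, d(Sp2,Sp3) = 0.2082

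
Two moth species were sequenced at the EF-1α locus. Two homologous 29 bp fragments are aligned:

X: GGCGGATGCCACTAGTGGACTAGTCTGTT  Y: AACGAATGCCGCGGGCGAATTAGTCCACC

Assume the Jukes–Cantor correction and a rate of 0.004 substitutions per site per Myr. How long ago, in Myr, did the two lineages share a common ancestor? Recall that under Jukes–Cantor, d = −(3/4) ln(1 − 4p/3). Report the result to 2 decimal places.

The sequences differ at 13 of 29 sites, so p = 13/29 ≈ 0.448276.
d = −(3/4) ln(1 − 4p/3) = −0.75 ln(1 − 0.597701) = −0.75 ln(0.402299)
  = −0.75 × (-0.910560) = 0.682920 substitutions/site.
Under a molecular clock d = 2μt, so t = d/(2μ) = 0.682920 / (2 × 0.004) = 85.37 Myr.

85.37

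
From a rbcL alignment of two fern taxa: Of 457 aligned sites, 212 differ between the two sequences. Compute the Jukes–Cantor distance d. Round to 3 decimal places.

0.723

p = 212/457 ≈ 0.463895.
d = −(3/4) ln(1 − 4p/3) = −0.75 ln(1 − 0.618527) = −0.75 ln(0.381473)
  = −0.75 × (-0.963715) = 0.722786 substitutions/site.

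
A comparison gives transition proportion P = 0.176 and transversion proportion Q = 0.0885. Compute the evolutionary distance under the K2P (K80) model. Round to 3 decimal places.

Under the Kimura two-parameter model, d = −½ ln(1 − 2P − Q) − ¼ ln(1 − 2Q).
1 − 2P − Q = 0.5595, giving −½ ln(0.5595) = 0.290356.
1 − 2Q = 0.823, giving −¼ ln(0.823) = 0.048700.
d = 0.290356 + 0.048700 = 0.339056.

0.339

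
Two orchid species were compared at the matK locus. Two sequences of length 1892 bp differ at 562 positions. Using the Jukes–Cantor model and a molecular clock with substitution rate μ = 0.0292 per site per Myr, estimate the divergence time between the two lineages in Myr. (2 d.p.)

6.48

p = 562/1892 ≈ 0.29704.
d = −(3/4) ln(1 − 4p/3) = −0.75 ln(1 − 0.396053) = −0.75 ln(0.603947)
  = −0.75 × (-0.504269) = 0.378202 substitutions/site.
Under a molecular clock d = 2μt, so t = d/(2μ) = 0.378202 / (2 × 0.0292) = 6.48 Myr.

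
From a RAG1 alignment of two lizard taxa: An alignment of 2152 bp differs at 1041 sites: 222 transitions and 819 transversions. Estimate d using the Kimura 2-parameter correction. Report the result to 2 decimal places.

P = 222/2152 ≈ 0.10316 and Q = 819/2152 ≈ 0.380576.
Under the Kimura two-parameter model, d = −½ ln(1 − 2P − Q) − ¼ ln(1 − 2Q).
1 − 2P − Q = 0.413104, giving −½ ln(0.413104) = 0.442028.
1 − 2Q = 0.238848, giving −¼ ln(0.238848) = 0.357982.
d = 0.442028 + 0.357982 = 0.800010.

0.80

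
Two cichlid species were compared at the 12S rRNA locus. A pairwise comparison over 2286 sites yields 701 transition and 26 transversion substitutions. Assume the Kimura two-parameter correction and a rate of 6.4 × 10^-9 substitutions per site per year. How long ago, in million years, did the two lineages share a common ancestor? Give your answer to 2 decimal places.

38.73

P = 701/2286 ≈ 0.306649 and Q = 26/2286 ≈ 0.011374.
Under the Kimura two-parameter model, d = −½ ln(1 − 2P − Q) − ¼ ln(1 − 2Q).
1 − 2P − Q = 0.375328, giving −½ ln(0.375328) = 0.489977.
1 − 2Q = 0.977252, giving −¼ ln(0.977252) = 0.005753.
d = 0.489977 + 0.005753 = 0.495730.
Under a molecular clock d = 2μt, so t = d/(2μ) = 0.495730 / (2 × 6.4 × 10^-9) = 38.73 million years.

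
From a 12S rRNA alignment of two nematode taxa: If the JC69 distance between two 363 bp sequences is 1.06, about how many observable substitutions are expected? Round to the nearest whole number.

206

Invert JC69: p = (3/4)(1 − e^(−4d/3)) = 0.75 × (1 − e^(-1.413333)) = 0.75 × (1 − 0.243331) = 0.567502.
Expected differing sites = pL ≈ 0.567502 × 363 = 206.003226 ≈ 206.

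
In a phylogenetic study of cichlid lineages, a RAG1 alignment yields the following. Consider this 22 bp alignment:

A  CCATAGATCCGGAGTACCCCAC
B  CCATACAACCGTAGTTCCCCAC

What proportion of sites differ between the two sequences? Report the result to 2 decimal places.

The sequences differ at 4 of 22 positions (sites 6, 8, 12, 16).
p = 4/22 = 0.181818… ≈ 0.18 (to 2 d.p.).

0.18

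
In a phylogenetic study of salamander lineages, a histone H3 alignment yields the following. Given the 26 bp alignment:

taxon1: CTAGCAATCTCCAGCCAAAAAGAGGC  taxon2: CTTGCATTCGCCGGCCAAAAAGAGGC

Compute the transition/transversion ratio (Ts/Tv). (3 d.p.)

Transitions are A↔G and C↔T; transversions are all other mismatches.
Transitions: 1. Transversions: 3.
R = 1/3 = 0.333333… ≈ 0.333 (to 3 d.p.).

0.333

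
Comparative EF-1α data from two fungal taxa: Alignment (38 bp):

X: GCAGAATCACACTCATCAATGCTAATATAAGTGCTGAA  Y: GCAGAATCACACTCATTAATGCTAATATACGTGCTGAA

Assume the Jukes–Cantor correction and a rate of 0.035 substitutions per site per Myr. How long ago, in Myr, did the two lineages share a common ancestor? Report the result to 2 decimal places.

0.78

The sequences differ at 2 of 38 sites (17, 30), so p = 2/38 ≈ 0.052632.
d = −(3/4) ln(1 − 4p/3) = −0.75 ln(1 − 0.070176) = −0.75 ln(0.929824)
  = −0.75 × (-0.072760) = 0.054570 substitutions/site.
Under a molecular clock d = 2μt, so t = d/(2μ) = 0.054570 / (2 × 0.035) = 0.78 Myr.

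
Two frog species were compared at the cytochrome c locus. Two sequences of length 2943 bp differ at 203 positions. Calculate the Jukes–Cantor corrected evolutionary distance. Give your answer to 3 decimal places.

0.072

p = 203/2943 ≈ 0.068977.
d = −(3/4) ln(1 − 4p/3) = −0.75 ln(1 − 0.091969) = −0.75 ln(0.908031)
  = −0.75 × (-0.096477) = 0.072358 substitutions/site.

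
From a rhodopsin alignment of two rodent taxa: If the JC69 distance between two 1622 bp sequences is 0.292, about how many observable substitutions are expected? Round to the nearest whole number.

392

Invert JC69: p = (3/4)(1 − e^(−4d/3)) = 0.75 × (1 − e^(-0.389333)) = 0.75 × (1 − 0.677509) = 0.241868.
Expected differing sites = pL ≈ 0.241868 × 1622 = 392.309896 ≈ 392.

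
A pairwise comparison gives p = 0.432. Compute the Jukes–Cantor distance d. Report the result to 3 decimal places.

0.644

d = −(3/4) ln(1 − 4p/3) = −0.75 ln(1 − 0.576) = −0.75 ln(0.424)
  = −0.75 × (-0.858022) = 0.643517 substitutions/site.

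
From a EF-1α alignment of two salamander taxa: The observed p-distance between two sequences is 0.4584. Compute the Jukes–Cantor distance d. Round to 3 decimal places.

0.709

d = −(3/4) ln(1 − 4p/3) = −0.75 ln(1 − 0.6112) = −0.75 ln(0.3888)
  = −0.75 × (-0.944690) = 0.708518 substitutions/site.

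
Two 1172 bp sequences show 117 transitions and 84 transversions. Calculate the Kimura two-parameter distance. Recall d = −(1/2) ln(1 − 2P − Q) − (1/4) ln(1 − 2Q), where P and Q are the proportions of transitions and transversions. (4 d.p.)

0.1969

P = 117/1172 ≈ 0.099829 and Q = 84/1172 ≈ 0.071672.
Under the Kimura two-parameter model, d = −½ ln(1 − 2P − Q) − ¼ ln(1 − 2Q).
1 − 2P − Q = 0.72867, giving −½ ln(0.72867) = 0.158267.
1 − 2Q = 0.856656, giving −¼ ln(0.856656) = 0.038680.
d = 0.158267 + 0.038680 = 0.196947.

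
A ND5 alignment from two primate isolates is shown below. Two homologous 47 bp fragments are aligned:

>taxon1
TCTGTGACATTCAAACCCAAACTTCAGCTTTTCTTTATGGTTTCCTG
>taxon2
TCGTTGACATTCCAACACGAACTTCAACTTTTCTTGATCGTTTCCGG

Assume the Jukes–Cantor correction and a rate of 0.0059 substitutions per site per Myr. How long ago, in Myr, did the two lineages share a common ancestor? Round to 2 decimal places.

18.74

The sequences differ at 9 of 47 sites (3, 4, 13, 17, 19, 27, 36, 39, 46), so p = 9/47 ≈ 0.191489.
d = −(3/4) ln(1 − 4p/3) = −0.75 ln(1 − 0.255319) = −0.75 ln(0.744681)
  = −0.75 × (-0.294799) = 0.221099 substitutions/site.
Under a molecular clock d = 2μt, so t = d/(2μ) = 0.221099 / (2 × 0.0059) = 18.74 Myr.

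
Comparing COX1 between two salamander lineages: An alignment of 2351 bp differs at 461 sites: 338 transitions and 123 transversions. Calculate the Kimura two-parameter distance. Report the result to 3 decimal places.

P = 338/2351 ≈ 0.143769 and Q = 123/2351 ≈ 0.052318.
Under the Kimura two-parameter model, d = −½ ln(1 − 2P − Q) − ¼ ln(1 − 2Q).
1 − 2P − Q = 0.660144, giving −½ ln(0.660144) = 0.207649.
1 − 2Q = 0.895364, giving −¼ ln(0.895364) = 0.027631.
d = 0.207649 + 0.027631 = 0.235280.

0.235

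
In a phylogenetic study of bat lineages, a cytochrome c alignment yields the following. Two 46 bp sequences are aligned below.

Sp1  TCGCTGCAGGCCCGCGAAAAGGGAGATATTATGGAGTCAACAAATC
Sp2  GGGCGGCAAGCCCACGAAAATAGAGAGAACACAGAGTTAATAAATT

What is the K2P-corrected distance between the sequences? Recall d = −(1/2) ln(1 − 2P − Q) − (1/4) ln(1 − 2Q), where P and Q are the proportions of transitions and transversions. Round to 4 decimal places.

0.4444

Of 46 sites, 9 differences are transitions and 6 are transversions, so P = 9/46 ≈ 0.195652 and Q = 6/46 ≈ 0.130435.
Under the Kimura two-parameter model, d = −½ ln(1 − 2P − Q) − ¼ ln(1 − 2Q).
1 − 2P − Q = 0.478261, giving −½ ln(0.478261) = 0.368799.
1 − 2Q = 0.73913, giving −¼ ln(0.73913) = 0.075570.
d = 0.368799 + 0.075570 = 0.444369.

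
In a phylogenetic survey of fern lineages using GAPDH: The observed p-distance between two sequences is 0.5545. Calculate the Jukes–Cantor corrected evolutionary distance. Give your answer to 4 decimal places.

d = −(3/4) ln(1 − 4p/3) = −0.75 ln(1 − 0.739333) = −0.75 ln(0.260667)
  = −0.75 × (-1.344512) = 1.008384 substitutions/site.

1.0084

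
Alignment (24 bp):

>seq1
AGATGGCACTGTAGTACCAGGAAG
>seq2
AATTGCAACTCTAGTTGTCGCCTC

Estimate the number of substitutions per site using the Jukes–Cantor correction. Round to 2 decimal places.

The sequences differ at 13 of 24 sites, so p = 13/24 ≈ 0.541667.
d = −(3/4) ln(1 − 4p/3) = −0.75 ln(1 − 0.722223) = −0.75 ln(0.277777)
  = −0.75 × (-1.280937) = 0.960703 substitutions/site.

0.96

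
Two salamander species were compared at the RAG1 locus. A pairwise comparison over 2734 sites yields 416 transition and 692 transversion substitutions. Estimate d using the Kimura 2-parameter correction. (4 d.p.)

0.5840

P = 416/2734 ≈ 0.152158 and Q = 692/2734 ≈ 0.253109.
Under the Kimura two-parameter model, d = −½ ln(1 − 2P − Q) − ¼ ln(1 − 2Q).
1 − 2P − Q = 0.442575, giving −½ ln(0.442575) = 0.407573.
1 − 2Q = 0.493782, giving −¼ ln(0.493782) = 0.176415.
d = 0.407573 + 0.176415 = 0.583988.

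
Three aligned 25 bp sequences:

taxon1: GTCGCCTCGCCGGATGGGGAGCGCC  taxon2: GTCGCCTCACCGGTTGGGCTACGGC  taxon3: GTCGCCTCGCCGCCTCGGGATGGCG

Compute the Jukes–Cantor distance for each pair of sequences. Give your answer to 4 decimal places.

d(taxon1,taxon2) = 0.2892, d(taxon1,taxon3) = 0.2892, d(taxon2,taxon3) = 0.5716

taxon1–taxon2: 6/25 sites differ → p = 0.24, d = −0.75 ln(1 − 0.32) = 0.289247 ≈ 0.2892.
taxon1–taxon3: 6/25 sites differ → p = 0.24, d = −0.75 ln(1 − 0.32) = 0.289247 ≈ 0.2892.
taxon2–taxon3: 10/25 sites differ → p = 0.4, d = −0.75 ln(1 − 0.533333) = 0.571605 ≈ 0.5716.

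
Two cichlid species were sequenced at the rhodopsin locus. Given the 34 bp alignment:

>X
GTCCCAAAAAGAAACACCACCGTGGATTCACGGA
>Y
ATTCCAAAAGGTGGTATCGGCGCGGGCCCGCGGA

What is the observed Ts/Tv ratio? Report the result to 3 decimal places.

Transitions are A↔G and C↔T; transversions are all other mismatches.
Transitions: 13. Transversions: 2.
R = 13/2 = 6.500.

6.500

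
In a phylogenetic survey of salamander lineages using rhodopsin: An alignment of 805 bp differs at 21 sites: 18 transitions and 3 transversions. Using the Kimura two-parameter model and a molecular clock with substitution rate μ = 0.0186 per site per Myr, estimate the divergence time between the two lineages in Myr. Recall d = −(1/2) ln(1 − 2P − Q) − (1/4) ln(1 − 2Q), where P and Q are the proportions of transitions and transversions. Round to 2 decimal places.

0.72

P = 18/805 ≈ 0.02236 and Q = 3/805 ≈ 0.003727.
Under the Kimura two-parameter model, d = −½ ln(1 − 2P − Q) − ¼ ln(1 − 2Q).
1 − 2P − Q = 0.951553, giving −½ ln(0.951553) = 0.024830.
1 − 2Q = 0.992546, giving −¼ ln(0.992546) = 0.001870.
d = 0.024830 + 0.001870 = 0.026700.
Under a molecular clock d = 2μt, so t = d/(2μ) = 0.026700 / (2 × 0.0186) = 0.72 Myr.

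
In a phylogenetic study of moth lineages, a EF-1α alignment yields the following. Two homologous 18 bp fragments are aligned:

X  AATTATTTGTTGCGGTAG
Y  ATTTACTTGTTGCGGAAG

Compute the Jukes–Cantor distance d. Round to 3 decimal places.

The sequences differ at 3 of 18 sites (2, 6, 16), so p = 3/18 ≈ 0.166667.
d = −(3/4) ln(1 − 4p/3) = −0.75 ln(1 − 0.222223) = −0.75 ln(0.777777)
  = −0.75 × (-0.251315) = 0.188486 substitutions/site.

0.188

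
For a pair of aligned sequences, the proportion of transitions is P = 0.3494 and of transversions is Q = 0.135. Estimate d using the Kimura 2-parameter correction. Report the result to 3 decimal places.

Under the Kimura two-parameter model, d = −½ ln(1 − 2P − Q) − ¼ ln(1 − 2Q).
1 − 2P − Q = 0.1662, giving −½ ln(0.1662) = 0.897282.
1 − 2Q = 0.73, giving −¼ ln(0.73) = 0.078678.
d = 0.897282 + 0.078678 = 0.975960.

0.976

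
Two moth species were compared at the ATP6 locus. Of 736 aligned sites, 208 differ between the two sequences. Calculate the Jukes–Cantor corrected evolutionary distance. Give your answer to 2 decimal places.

p = 208/736 ≈ 0.282609.
d = −(3/4) ln(1 − 4p/3) = −0.75 ln(1 − 0.376812) = −0.75 ln(0.623188)
  = −0.75 × (-0.472907) = 0.354680 substitutions/site.

0.35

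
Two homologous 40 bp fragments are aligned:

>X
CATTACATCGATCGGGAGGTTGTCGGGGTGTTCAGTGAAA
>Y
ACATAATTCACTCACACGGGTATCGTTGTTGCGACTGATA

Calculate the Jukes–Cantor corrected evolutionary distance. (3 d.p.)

The sequences differ at 21 of 40 sites, so p = 21/40 = 0.525.
d = −(3/4) ln(1 − 4p/3) = −0.75 ln(1 − 0.7) = −0.75 ln(0.3)
  = −0.75 × (-1.203973) = 0.902980 substitutions/site.

0.903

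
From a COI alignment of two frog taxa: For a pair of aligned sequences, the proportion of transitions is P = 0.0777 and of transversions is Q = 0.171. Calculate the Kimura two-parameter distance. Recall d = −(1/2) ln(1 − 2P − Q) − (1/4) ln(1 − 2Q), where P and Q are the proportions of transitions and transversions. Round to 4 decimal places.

0.3022

Under the Kimura two-parameter model, d = −½ ln(1 − 2P − Q) − ¼ ln(1 − 2Q).
1 − 2P − Q = 0.6736, giving −½ ln(0.6736) = 0.197559.
1 − 2Q = 0.658, giving −¼ ln(0.658) = 0.104638.
d = 0.197559 + 0.104638 = 0.302197.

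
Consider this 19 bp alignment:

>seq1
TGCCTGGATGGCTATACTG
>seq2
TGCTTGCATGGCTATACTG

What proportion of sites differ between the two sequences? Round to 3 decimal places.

0.105

The sequences differ at 2 of 19 positions (sites 4, 7).
p = 2/19 = 0.105263… ≈ 0.105 (to 3 d.p.).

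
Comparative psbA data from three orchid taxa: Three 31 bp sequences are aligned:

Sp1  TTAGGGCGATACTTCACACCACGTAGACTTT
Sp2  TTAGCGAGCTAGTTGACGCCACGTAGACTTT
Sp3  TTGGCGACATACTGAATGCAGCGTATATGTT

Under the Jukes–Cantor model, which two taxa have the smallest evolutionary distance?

Sp1 and Sp2

Sp1–Sp2: 6/31 differ, p = 0.194, d = 0.224.
Sp1–Sp3: 13/31 differ, p = 0.419, d = 0.614.
Sp2–Sp3: 12/31 differ, p = 0.387, d = 0.544.
The smallest distance is between Sp1 and Sp2.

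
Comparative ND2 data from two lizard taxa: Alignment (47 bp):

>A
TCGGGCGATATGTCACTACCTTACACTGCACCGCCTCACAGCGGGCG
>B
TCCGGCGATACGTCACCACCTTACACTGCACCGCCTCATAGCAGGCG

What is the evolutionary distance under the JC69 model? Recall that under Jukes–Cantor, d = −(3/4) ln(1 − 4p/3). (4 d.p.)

The sequences differ at 5 of 47 sites (3, 11, 17, 39, 43), so p = 5/47 ≈ 0.106383.
d = −(3/4) ln(1 − 4p/3) = −0.75 ln(1 − 0.141844) = −0.75 ln(0.858156)
  = −0.75 × (-0.152969) = 0.114727 substitutions/site.

0.1147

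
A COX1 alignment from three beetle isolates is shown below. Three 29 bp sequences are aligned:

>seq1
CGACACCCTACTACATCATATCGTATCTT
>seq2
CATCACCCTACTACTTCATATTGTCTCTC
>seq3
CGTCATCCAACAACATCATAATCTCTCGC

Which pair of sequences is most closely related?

seq1–seq2: 6/29 differ, p = 0.207, d = 0.242.
seq1–seq3: 10/29 differ, p = 0.345, d = 0.462.
seq2–seq3: 8/29 differ, p = 0.276, d = 0.344.
The smallest distance is between seq1 and seq2.

seq1 and seq2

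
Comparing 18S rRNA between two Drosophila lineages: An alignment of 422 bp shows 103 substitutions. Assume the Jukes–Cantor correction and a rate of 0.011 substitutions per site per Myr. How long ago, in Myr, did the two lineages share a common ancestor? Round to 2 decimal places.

13.42

p = 103/422 ≈ 0.244076.
d = −(3/4) ln(1 − 4p/3) = −0.75 ln(1 − 0.325435) = −0.75 ln(0.674565)
  = −0.75 × (-0.393687) = 0.295265 substitutions/site.
Under a molecular clock d = 2μt, so t = d/(2μ) = 0.295265 / (2 × 0.011) = 13.42 Myr.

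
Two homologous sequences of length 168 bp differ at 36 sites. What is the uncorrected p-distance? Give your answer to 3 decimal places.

p = 36/168 = 0.214285… ≈ 0.214 (to 3 d.p.).

0.214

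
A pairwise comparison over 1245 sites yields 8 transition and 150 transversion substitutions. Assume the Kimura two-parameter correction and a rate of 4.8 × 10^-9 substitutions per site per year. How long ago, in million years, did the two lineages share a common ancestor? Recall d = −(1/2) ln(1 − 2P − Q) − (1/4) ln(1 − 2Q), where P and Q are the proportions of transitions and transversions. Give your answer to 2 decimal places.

14.63

P = 8/1245 ≈ 0.006426 and Q = 150/1245 ≈ 0.120482.
Under the Kimura two-parameter model, d = −½ ln(1 − 2P − Q) − ¼ ln(1 − 2Q).
1 − 2P − Q = 0.866666, giving −½ ln(0.866666) = 0.071551.
1 − 2Q = 0.759036, giving −¼ ln(0.759036) = 0.068927.
d = 0.071551 + 0.068927 = 0.140478.
Under a molecular clock d = 2μt, so t = d/(2μ) = 0.140478 / (2 × 4.8 × 10^-9) = 14.63 million years.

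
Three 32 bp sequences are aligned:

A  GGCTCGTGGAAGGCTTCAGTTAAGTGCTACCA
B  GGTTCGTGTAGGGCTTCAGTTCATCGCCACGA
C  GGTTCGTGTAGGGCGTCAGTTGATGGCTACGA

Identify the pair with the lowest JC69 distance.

A–B: 8/32 differ, p = 0.250, d = 0.304.
A–C: 8/32 differ, p = 0.250, d = 0.304.
B–C: 4/32 differ, p = 0.125, d = 0.137.
The smallest distance is between B and C.

B and C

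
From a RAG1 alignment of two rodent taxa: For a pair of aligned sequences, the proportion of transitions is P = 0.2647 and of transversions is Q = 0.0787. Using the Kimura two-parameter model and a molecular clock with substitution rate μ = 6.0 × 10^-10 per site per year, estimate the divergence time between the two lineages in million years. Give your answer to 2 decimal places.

Under the Kimura two-parameter model, d = −½ ln(1 − 2P − Q) − ¼ ln(1 − 2Q).
1 − 2P − Q = 0.3919, giving −½ ln(0.3919) = 0.468374.
1 − 2Q = 0.8426, giving −¼ ln(0.8426) = 0.042816.
d = 0.468374 + 0.042816 = 0.511190.
Under a molecular clock d = 2μt, so t = d/(2μ) = 0.511190 / (2 × 6.0 × 10^-10) = 425.99 million years.

425.99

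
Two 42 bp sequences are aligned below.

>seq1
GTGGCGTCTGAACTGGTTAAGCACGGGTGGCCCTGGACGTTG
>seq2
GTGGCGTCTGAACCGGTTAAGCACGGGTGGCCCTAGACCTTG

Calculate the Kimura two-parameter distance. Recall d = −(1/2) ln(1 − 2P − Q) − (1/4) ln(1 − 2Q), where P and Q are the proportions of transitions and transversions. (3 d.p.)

0.076

Of 42 sites, 2 differences are transitions and 1 are transversions, so P = 2/42 ≈ 0.047619 and Q = 1/42 ≈ 0.02381.
Under the Kimura two-parameter model, d = −½ ln(1 − 2P − Q) − ¼ ln(1 − 2Q).
1 − 2P − Q = 0.880952, giving −½ ln(0.880952) = 0.063376.
1 − 2Q = 0.95238, giving −¼ ln(0.95238) = 0.012198.
d = 0.063376 + 0.012198 = 0.075574.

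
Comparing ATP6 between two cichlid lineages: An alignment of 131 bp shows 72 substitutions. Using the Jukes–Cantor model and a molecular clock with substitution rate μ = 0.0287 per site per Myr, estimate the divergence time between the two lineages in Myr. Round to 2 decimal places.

17.25

p = 72/131 ≈ 0.549618.
d = −(3/4) ln(1 − 4p/3) = −0.75 ln(1 − 0.732824) = −0.75 ln(0.267176)
  = −0.75 × (-1.319848) = 0.989886 substitutions/site.
Under a molecular clock d = 2μt, so t = d/(2μ) = 0.989886 / (2 × 0.0287) = 17.25 Myr.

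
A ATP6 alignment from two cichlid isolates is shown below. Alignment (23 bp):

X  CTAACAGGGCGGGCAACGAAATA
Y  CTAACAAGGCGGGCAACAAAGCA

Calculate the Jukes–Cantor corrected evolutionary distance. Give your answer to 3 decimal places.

0.198

The sequences differ at 4 of 23 sites (7, 18, 21, 22), so p = 4/23 ≈ 0.173913.
d = −(3/4) ln(1 − 4p/3) = −0.75 ln(1 − 0.231884) = −0.75 ln(0.768116)
  = −0.75 × (-0.263815) = 0.197861 substitutions/site.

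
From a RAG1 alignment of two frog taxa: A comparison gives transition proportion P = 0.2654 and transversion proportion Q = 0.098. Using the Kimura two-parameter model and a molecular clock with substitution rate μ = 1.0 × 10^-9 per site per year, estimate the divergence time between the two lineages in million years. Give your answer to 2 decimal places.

275.02

Under the Kimura two-parameter model, d = −½ ln(1 − 2P − Q) − ¼ ln(1 − 2Q).
1 − 2P − Q = 0.3712, giving −½ ln(0.3712) = 0.495507.
1 − 2Q = 0.804, giving −¼ ln(0.804) = 0.054539.
d = 0.495507 + 0.054539 = 0.550046.
Under a molecular clock d = 2μt, so t = d/(2μ) = 0.550046 / (2 × 1.0 × 10^-9) = 275.02 million years.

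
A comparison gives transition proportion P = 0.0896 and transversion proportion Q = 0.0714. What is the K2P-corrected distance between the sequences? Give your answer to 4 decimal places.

Under the Kimura two-parameter model, d = −½ ln(1 − 2P − Q) − ¼ ln(1 − 2Q).
1 − 2P − Q = 0.7494, giving −½ ln(0.7494) = 0.144241.
1 − 2Q = 0.8572, giving −¼ ln(0.8572) = 0.038521.
d = 0.144241 + 0.038521 = 0.182762.

0.1828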